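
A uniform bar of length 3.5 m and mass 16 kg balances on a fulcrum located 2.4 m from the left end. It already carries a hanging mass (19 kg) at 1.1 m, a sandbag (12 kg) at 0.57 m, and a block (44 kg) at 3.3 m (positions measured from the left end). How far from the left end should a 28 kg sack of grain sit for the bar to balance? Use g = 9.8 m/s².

x ≈ 3.02 m from the left end

Taking torques about the fulcrum (at 2.4 m from the left end):
Beam weight: 16 × 9.8 = 156.8 N down at 1.75 m → arm 0.65 m, τ = 156.8 × 0.65 = 101.9 N·m counterclockwise.
Hanging mass: 19 × 9.8 = 186.2 N down at 1.1 m → arm 1.3 m, τ = 186.2 × 1.3 = 242.1 N·m counterclockwise.
Sandbag: 12 × 9.8 = 117.6 N down at 0.57 m → arm 1.83 m, τ = 117.6 × 1.83 = 215.2 N·m counterclockwise.
Block: 44 × 9.8 = 431.2 N down at 3.3 m → arm 0.9 m, τ = 431.2 × 0.9 = 388.1 N·m clockwise.
Net moment of existing loads = 171.1 N·m counterclockwise.
The sack of grain weighs 28 × 9.8 = 274.4 N and must supply an equal clockwise moment, so its lever arm about the fulcrum is 171.1 / 274.4 = 0.624 m.
That puts it at 2.4 + 0.624 = 3.02 m from the left end.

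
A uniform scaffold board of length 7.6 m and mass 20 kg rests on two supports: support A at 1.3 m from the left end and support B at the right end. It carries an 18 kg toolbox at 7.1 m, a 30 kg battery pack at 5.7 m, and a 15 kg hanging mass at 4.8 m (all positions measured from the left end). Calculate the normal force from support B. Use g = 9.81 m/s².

R_B ≈ 528 N

Taking torques about support A:
Beam weight: 20 × 9.81 = 196.2 N down at 3.8 m → arm 2.5 m, τ = 196.2 × 2.5 = 490.5 N·m clockwise.
Toolbox: 18 × 9.81 = 176.6 N down at 7.1 m → arm 5.8 m, τ = 176.6 × 5.8 = 1024 N·m clockwise.
Battery pack: 30 × 9.81 = 294.3 N down at 5.7 m → arm 4.4 m, τ = 294.3 × 4.4 = 1295 N·m clockwise.
Hanging mass: 15 × 9.81 = 147.2 N down at 4.8 m → arm 3.5 m, τ = 147.2 × 3.5 = 515.2 N·m clockwise.
Net load moment about support A = 3325 N·m clockwise.
Reaction R at support B is upward at 7.6 m, arm 6.3 m → moment R × 6.3 counterclockwise.
Setting net torque to zero: R × 6.3 = 3325 → R = 528 N.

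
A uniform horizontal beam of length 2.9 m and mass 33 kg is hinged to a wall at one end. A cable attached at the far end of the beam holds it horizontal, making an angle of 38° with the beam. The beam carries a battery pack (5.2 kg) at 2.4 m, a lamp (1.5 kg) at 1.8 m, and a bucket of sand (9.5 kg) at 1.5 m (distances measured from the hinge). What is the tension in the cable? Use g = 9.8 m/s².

Sum moments about the hinge (the unknown hinge reaction has zero arm there).
Beam weight: 33 × 9.8 = 323.4 N down at 1.45 m → arm 1.45 m, τ = 323.4 × 1.45 = 468.9 N·m clockwise.
Battery pack: 5.2 × 9.8 = 50.96 N down at 2.4 m → arm 2.4 m, τ = 50.96 × 2.4 = 122.3 N·m clockwise.
Lamp: 1.5 × 9.8 = 14.7 N down at 1.8 m → arm 1.8 m, τ = 14.7 × 1.8 = 26.46 N·m clockwise.
Bucket of sand: 9.5 × 9.8 = 93.1 N down at 1.5 m → arm 1.5 m, τ = 93.1 × 1.5 = 139.6 N·m clockwise.
Total clockwise load moment = 757.3 N·m.
The cable tension T acts at 2.9 m; only its component perpendicular to the beam, T sinθ, produces torque. sin 38° = 0.6157.
Balancing moments: T × 2.9 × 0.6157 = 757.3, giving T = 757.3 / 1.786 = 424 N.

T ≈ 424 N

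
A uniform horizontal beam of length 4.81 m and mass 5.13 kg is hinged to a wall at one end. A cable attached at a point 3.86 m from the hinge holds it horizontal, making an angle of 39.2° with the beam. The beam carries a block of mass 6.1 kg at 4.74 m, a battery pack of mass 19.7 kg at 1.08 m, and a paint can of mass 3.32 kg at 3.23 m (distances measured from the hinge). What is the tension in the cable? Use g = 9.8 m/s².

Sum moments about the hinge (the unknown hinge reaction has zero arm there).
Beam weight: 5.13 × 9.8 = 50.27 N down at 2.405 m → arm 2.405 m, τ = 50.27 × 2.405 = 120.9 N·m clockwise.
Block: 6.1 × 9.8 = 59.78 N down at 4.74 m → arm 4.74 m, τ = 59.78 × 4.74 = 283.4 N·m clockwise.
Battery pack: 19.7 × 9.8 = 193.1 N down at 1.08 m → arm 1.08 m, τ = 193.1 × 1.08 = 208.5 N·m clockwise.
Paint can: 3.32 × 9.8 = 32.54 N down at 3.23 m → arm 3.23 m, τ = 32.54 × 3.23 = 105.1 N·m clockwise.
Total clockwise load moment = 717.9 N·m.
The cable tension T acts at 3.86 m; only its component perpendicular to the beam, T sinθ, produces torque. sin 39.2° = 0.632.
Balancing moments: T × 3.86 × 0.632 = 717.9, giving T = 717.9 / 2.44 = 294 N.

T ≈ 294 N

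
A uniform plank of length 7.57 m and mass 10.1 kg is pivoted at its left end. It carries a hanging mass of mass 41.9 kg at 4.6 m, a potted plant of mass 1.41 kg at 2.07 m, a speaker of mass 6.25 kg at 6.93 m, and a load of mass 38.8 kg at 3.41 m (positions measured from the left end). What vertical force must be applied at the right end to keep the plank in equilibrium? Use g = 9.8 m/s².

F ≈ 530 N

Taking torques about the left end:
Beam weight: 10.1 × 9.8 = 98.98 N down at 3.785 m → arm 3.785 m, τ = 98.98 × 3.785 = 374.6 N·m clockwise.
Hanging mass: 41.9 × 9.8 = 410.6 N down at 4.6 m → arm 4.6 m, τ = 410.6 × 4.6 = 1889 N·m clockwise.
Potted plant: 1.41 × 9.8 = 13.82 N down at 2.07 m → arm 2.07 m, τ = 13.82 × 2.07 = 28.61 N·m clockwise.
Speaker: 6.25 × 9.8 = 61.25 N down at 6.93 m → arm 6.93 m, τ = 61.25 × 6.93 = 424.5 N·m clockwise.
Load: 38.8 × 9.8 = 380.2 N down at 3.41 m → arm 3.41 m, τ = 380.2 × 3.41 = 1296 N·m clockwise.
Net moment of the loads = 4013 N·m clockwise.
The upward force F acts at the right end, arm 7.57 m, giving F × 7.57 counterclockwise.
Balancing moments: F × 7.57 = 4013, giving F = 4013 / 7.57 = 530 N.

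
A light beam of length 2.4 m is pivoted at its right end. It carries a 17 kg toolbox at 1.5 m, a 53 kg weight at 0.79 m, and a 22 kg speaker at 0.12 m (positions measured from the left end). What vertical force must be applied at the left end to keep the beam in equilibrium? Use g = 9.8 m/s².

Taking torques about the right end:
Toolbox: 17 × 9.8 = 166.6 N down at 1.5 m → arm 0.9 m, τ = 166.6 × 0.9 = 149.9 N·m counterclockwise.
Weight: 53 × 9.8 = 519.4 N down at 0.79 m → arm 1.61 m, τ = 519.4 × 1.61 = 836.2 N·m counterclockwise.
Speaker: 22 × 9.8 = 215.6 N down at 0.12 m → arm 2.28 m, τ = 215.6 × 2.28 = 491.6 N·m counterclockwise.
Net moment of the loads = 1478 N·m counterclockwise.
The upward force F acts at the left end, arm 2.4 m, giving F × 2.4 clockwise.
Setting net torque to zero: F × 2.4 = 1478 → F = 1478 / 2.4 = 616 N.

F ≈ 616 N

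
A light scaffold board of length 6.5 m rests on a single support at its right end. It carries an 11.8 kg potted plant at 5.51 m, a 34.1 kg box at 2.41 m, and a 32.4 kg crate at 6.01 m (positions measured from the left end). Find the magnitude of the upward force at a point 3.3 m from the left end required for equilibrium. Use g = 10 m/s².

About the right end:
Potted plant: 11.8 × 10 = 118 N down at 5.51 m → arm 0.99 m, τ = 118 × 0.99 = 116.8 N·m counterclockwise.
Box: 34.1 × 10 = 341 N down at 2.41 m → arm 4.09 m, τ = 341 × 4.09 = 1395 N·m counterclockwise.
Crate: 32.4 × 10 = 324 N down at 6.01 m → arm 0.49 m, τ = 324 × 0.49 = 158.8 N·m counterclockwise.
Net moment of the loads = 1671 N·m counterclockwise.
The upward force F acts at a point 3.3 m from the left end, arm 3.2 m, giving F × 3.2 clockwise.
Setting net torque to zero: F × 3.2 = 1671 → F = 1671 / 3.2 = 522 N.

F ≈ 522 N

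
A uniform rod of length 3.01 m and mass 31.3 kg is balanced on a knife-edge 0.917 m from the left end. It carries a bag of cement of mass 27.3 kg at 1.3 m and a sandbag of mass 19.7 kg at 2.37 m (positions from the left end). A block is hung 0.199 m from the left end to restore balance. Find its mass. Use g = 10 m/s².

Choose the knife-edge (at 0.917 m from the left end) as the axis so the support reaction has zero arm there.
Beam weight: 31.3 × 10 = 313 N down at 1.505 m → arm 0.588 m, τ = 313 × 0.588 = 184 N·m clockwise.
Bag of cement: 27.3 × 10 = 273 N down at 1.3 m → arm 0.383 m, τ = 273 × 0.383 = 104.6 N·m clockwise.
Sandbag: 19.7 × 10 = 197 N down at 2.37 m → arm 1.453 m, τ = 197 × 1.453 = 286.2 N·m clockwise.
Net moment of known loads = 574.8 N·m clockwise.
An unknown mass m at 0.199 m has arm 0.718 m; its moment is m·g·0.718 counterclockwise.
For rotational equilibrium, m × 10 × 0.718 = 574.8, so m = 574.8 / (10 × 0.718) = 80.1 kg.

m ≈ 80.1 kg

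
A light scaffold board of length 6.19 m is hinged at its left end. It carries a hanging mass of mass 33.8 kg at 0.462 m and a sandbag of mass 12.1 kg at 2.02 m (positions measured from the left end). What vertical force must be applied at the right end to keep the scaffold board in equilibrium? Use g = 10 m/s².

F ≈ 64.7 N

Sum moments about the left end (the unknown pivot reaction has zero arm there).
Hanging mass: 33.8 × 10 = 338 N down at 0.462 m → arm 0.462 m, τ = 338 × 0.462 = 156.2 N·m clockwise.
Sandbag: 12.1 × 10 = 121 N down at 2.02 m → arm 2.02 m, τ = 121 × 2.02 = 244.4 N·m clockwise.
Net moment of the loads = 400.6 N·m clockwise.
The upward force F acts at the right end, arm 6.19 m, giving F × 6.19 counterclockwise.
For rotational equilibrium, F × 6.19 = 400.6, so F = 400.6 / 6.19 = 64.7 N.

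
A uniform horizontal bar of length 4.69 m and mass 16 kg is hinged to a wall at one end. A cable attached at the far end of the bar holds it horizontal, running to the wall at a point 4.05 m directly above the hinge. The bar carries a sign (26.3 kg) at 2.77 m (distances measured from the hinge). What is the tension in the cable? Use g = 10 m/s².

T ≈ 360 N

About the hinge:
Beam weight: 16 × 10 = 160 N down at 2.345 m → arm 2.345 m, τ = 160 × 2.345 = 375.2 N·m clockwise.
Sign: 26.3 × 10 = 263 N down at 2.77 m → arm 2.77 m, τ = 263 × 2.77 = 728.5 N·m clockwise.
Total clockwise load moment = 1104 N·m.
The cable tension T acts at 4.69 m; only its component perpendicular to the bar, T sinθ, produces torque. sinθ = h/√(h²+d²) = 4.05/√(4.05²+4.69²) = 0.6536.
Balancing moments: T × 4.69 × 0.6536 = 1104, giving T = 1104 / 3.065 = 360 N.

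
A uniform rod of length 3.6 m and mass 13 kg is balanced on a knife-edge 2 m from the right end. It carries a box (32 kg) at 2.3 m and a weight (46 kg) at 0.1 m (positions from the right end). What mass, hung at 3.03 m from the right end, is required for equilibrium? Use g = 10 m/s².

Taking torques about the knife-edge (at 2 m from the right end):
Beam weight: 13 × 10 = 130 N down at 1.8 m → arm 0.2 m, τ = 130 × 0.2 = 26 N·m clockwise.
Box: 32 × 10 = 320 N down at 2.3 m → arm 0.3 m, τ = 320 × 0.3 = 96 N·m counterclockwise.
Weight: 46 × 10 = 460 N down at 0.1 m → arm 1.9 m, τ = 460 × 1.9 = 874 N·m clockwise.
Net moment of known loads = 804 N·m clockwise.
An unknown mass m at 3.03 m has arm 1.03 m; its moment is m·g·1.03 counterclockwise.
For rotational equilibrium, m × 10 × 1.03 = 804, so m = 804 / (10 × 1.03) = 78.1 kg.

m ≈ 78.1 kg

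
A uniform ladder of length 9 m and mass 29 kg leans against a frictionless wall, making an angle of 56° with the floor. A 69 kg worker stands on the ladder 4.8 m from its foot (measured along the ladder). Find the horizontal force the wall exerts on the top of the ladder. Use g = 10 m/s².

Take moments about the foot of the ladder.
Ladder weight 29×10 = 290 N acts at 4.5 m along the ladder; its horizontal arm is 4.5·cos56° = 2.516 m → τ = 729.6 N·m clockwise.
Worker: 69×10 = 690 N at 4.8 m → arm 2.684 m → τ = 1852 N·m clockwise.
Wall normal N acts horizontally at the top; its moment arm is the height L sinθ = 9·sin56° = 7.461 m, counterclockwise.
Setting net torque to zero: N × 7.461 = 2582 → N = 346 N.

N_wall ≈ 346 N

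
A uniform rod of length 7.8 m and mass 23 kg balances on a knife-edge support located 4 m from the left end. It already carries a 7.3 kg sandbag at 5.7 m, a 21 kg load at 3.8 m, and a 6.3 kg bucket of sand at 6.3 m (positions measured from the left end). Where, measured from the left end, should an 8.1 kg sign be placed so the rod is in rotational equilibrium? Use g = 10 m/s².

x ≈ 1.48 m from the left end

About the knife-edge support (at 4 m from the left end):
Beam weight: 23 × 10 = 230 N down at 3.9 m → arm 0.1 m, τ = 230 × 0.1 = 23 N·m counterclockwise.
Sandbag: 7.3 × 10 = 73 N down at 5.7 m → arm 1.7 m, τ = 73 × 1.7 = 124.1 N·m clockwise.
Load: 21 × 10 = 210 N down at 3.8 m → arm 0.2 m, τ = 210 × 0.2 = 42 N·m counterclockwise.
Bucket of sand: 6.3 × 10 = 63 N down at 6.3 m → arm 2.3 m, τ = 63 × 2.3 = 144.9 N·m clockwise.
Net moment of existing loads = 204 N·m clockwise.
The sign weighs 8.1 × 10 = 81 N and must supply an equal counterclockwise moment, so its lever arm about the knife-edge support is 204 / 81 = 2.52 m.
That puts it at 4 − 2.52 = 1.48 m from the left end.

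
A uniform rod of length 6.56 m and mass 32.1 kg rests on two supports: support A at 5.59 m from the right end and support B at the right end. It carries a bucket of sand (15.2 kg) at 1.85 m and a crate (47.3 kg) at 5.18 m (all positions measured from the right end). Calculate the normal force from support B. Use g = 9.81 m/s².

About support A:
Beam weight: 32.1 × 9.81 = 314.9 N down at 3.28 m → arm 2.31 m, τ = 314.9 × 2.31 = 727.4 N·m clockwise.
Bucket of sand: 15.2 × 9.81 = 149.1 N down at 1.85 m → arm 3.74 m, τ = 149.1 × 3.74 = 557.6 N·m clockwise.
Crate: 47.3 × 9.81 = 464 N down at 5.18 m → arm 0.41 m, τ = 464 × 0.41 = 190.2 N·m clockwise.
Net load moment about support A = 1475 N·m clockwise.
Reaction R at support B is upward at 0 m, arm 5.59 m → moment R × 5.59 counterclockwise.
Setting net torque to zero: R × 5.59 = 1475 → R = 264 N.

R_B ≈ 264 N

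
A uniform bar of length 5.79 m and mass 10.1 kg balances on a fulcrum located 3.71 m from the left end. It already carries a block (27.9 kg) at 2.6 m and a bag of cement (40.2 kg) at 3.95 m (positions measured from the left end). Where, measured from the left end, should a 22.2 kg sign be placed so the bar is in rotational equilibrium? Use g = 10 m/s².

Choose the fulcrum (at 3.71 m from the left end) as the axis so the support reaction has zero arm there.
Beam weight: 10.1 × 10 = 101 N down at 2.895 m → arm 0.815 m, τ = 101 × 0.815 = 82.31 N·m counterclockwise.
Block: 27.9 × 10 = 279 N down at 2.6 m → arm 1.11 m, τ = 279 × 1.11 = 309.7 N·m counterclockwise.
Bag of cement: 40.2 × 10 = 402 N down at 3.95 m → arm 0.24 m, τ = 402 × 0.24 = 96.48 N·m clockwise.
Net moment of existing loads = 295.5 N·m counterclockwise.
The sign weighs 22.2 × 10 = 222 N and must supply an equal clockwise moment, so its lever arm about the fulcrum is 295.5 / 222 = 1.33 m.
That puts it at 3.71 + 1.33 = 5.04 m from the left end.

x ≈ 5.04 m from the left end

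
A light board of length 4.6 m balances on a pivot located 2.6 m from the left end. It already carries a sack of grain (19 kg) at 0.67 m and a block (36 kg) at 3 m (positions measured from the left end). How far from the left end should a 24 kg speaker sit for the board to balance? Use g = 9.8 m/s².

x ≈ 3.53 m from the left end

Take moments about the pivot (at 2.6 m from the left end).
Sack of grain: 19 × 9.8 = 186.2 N down at 0.67 m → arm 1.93 m, τ = 186.2 × 1.93 = 359.4 N·m counterclockwise.
Block: 36 × 9.8 = 352.8 N down at 3 m → arm 0.4 m, τ = 352.8 × 0.4 = 141.1 N·m clockwise.
Net moment of existing loads = 218.3 N·m counterclockwise.
The speaker weighs 24 × 9.8 = 235.2 N and must supply an equal clockwise moment, so its lever arm about the pivot is 218.3 / 235.2 = 0.928 m.
That puts it at 2.6 + 0.928 = 3.53 m from the left end.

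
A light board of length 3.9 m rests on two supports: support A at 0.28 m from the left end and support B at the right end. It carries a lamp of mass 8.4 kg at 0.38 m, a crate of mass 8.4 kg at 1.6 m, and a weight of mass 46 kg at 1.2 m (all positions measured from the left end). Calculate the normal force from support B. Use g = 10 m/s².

R_B ≈ 150 N

Take moments about support A.
Lamp: 8.4 × 10 = 84 N down at 0.38 m → arm 0.1 m, τ = 84 × 0.1 = 8.4 N·m clockwise.
Crate: 8.4 × 10 = 84 N down at 1.6 m → arm 1.32 m, τ = 84 × 1.32 = 110.9 N·m clockwise.
Weight: 46 × 10 = 460 N down at 1.2 m → arm 0.92 m, τ = 460 × 0.92 = 423.2 N·m clockwise.
Net load moment about support A = 542.5 N·m clockwise.
Reaction R at support B is upward at 3.9 m, arm 3.62 m → moment R × 3.62 counterclockwise.
Balancing moments: R × 3.62 = 542.5, giving R = 150 N.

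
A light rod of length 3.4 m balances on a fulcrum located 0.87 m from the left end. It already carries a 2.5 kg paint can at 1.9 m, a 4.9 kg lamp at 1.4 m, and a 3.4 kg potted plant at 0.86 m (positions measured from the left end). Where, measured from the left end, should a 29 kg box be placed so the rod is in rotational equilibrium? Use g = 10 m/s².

Choose the fulcrum (at 0.87 m from the left end) as the axis so the support reaction has zero arm there.
Paint can: 2.5 × 10 = 25 N down at 1.9 m → arm 1.03 m, τ = 25 × 1.03 = 25.75 N·m clockwise.
Lamp: 4.9 × 10 = 49 N down at 1.4 m → arm 0.53 m, τ = 49 × 0.53 = 25.97 N·m clockwise.
Potted plant: 3.4 × 10 = 34 N down at 0.86 m → arm 0.01 m, τ = 34 × 0.01 = 0.34 N·m counterclockwise.
Net moment of existing loads = 51.38 N·m clockwise.
The box weighs 29 × 10 = 290 N and must supply an equal counterclockwise moment, so its lever arm about the fulcrum is 51.38 / 290 = 0.177 m.
That puts it at 0.87 − 0.177 = 0.693 m from the left end.

x ≈ 0.693 m from the left end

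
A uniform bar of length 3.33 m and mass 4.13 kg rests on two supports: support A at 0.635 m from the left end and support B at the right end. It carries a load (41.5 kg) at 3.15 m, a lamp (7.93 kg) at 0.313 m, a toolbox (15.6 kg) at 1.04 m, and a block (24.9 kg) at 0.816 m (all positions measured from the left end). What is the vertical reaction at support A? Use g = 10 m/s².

R_A ≈ 507 N

Sum moments about support B (its reaction then has zero moment arm).
Beam weight: 4.13 × 10 = 41.3 N down at 1.665 m → arm 1.665 m, τ = 41.3 × 1.665 = 68.76 N·m counterclockwise.
Load: 41.5 × 10 = 415 N down at 3.15 m → arm 0.18 m, τ = 415 × 0.18 = 74.7 N·m counterclockwise.
Lamp: 7.93 × 10 = 79.3 N down at 0.313 m → arm 3.017 m, τ = 79.3 × 3.017 = 239.2 N·m counterclockwise.
Toolbox: 15.6 × 10 = 156 N down at 1.04 m → arm 2.29 m, τ = 156 × 2.29 = 357.2 N·m counterclockwise.
Block: 24.9 × 10 = 249 N down at 0.816 m → arm 2.514 m, τ = 249 × 2.514 = 626 N·m counterclockwise.
Net load moment about support B = 1366 N·m counterclockwise.
Reaction R at support A is upward at 0.635 m, arm 2.695 m → moment R × 2.695 clockwise.
Στ = 0 ⇒ R × 2.695 = 1366 ⇒ R = 507 N.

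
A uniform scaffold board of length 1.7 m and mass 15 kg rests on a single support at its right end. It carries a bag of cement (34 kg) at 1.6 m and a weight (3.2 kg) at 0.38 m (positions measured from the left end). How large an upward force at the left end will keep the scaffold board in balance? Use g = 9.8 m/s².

F ≈ 117 N

Sum moments about the right end (the unknown pivot reaction has zero arm there).
Beam weight: 15 × 9.8 = 147 N down at 0.85 m → arm 0.85 m, τ = 147 × 0.85 = 125 N·m counterclockwise.
Bag of cement: 34 × 9.8 = 333.2 N down at 1.6 m → arm 0.1 m, τ = 333.2 × 0.1 = 33.32 N·m counterclockwise.
Weight: 3.2 × 9.8 = 31.36 N down at 0.38 m → arm 1.32 m, τ = 31.36 × 1.32 = 41.4 N·m counterclockwise.
Net moment of the loads = 199.7 N·m counterclockwise.
The upward force F acts at the left end, arm 1.7 m, giving F × 1.7 clockwise.
Balancing moments: F × 1.7 = 199.7, giving F = 199.7 / 1.7 = 117 N.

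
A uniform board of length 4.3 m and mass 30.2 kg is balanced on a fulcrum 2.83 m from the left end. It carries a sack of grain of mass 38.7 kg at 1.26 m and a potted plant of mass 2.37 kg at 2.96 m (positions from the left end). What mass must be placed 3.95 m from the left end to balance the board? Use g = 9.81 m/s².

Choose the fulcrum (at 2.83 m from the left end) as the axis so the support reaction has zero arm there.
Beam weight: 30.2 × 9.81 = 296.3 N down at 2.15 m → arm 0.68 m, τ = 296.3 × 0.68 = 201.5 N·m counterclockwise.
Sack of grain: 38.7 × 9.81 = 379.6 N down at 1.26 m → arm 1.57 m, τ = 379.6 × 1.57 = 596 N·m counterclockwise.
Potted plant: 2.37 × 9.81 = 23.25 N down at 2.96 m → arm 0.13 m, τ = 23.25 × 0.13 = 3.022 N·m clockwise.
Net moment of known loads = 794.5 N·m counterclockwise.
An unknown mass m at 3.95 m has arm 1.12 m; its moment is m·g·1.12 clockwise.
Balancing moments: m × 9.81 × 1.12 = 794.5, giving m = 794.5 / (9.81 × 1.12) = 72.3 kg.

m ≈ 72.3 kg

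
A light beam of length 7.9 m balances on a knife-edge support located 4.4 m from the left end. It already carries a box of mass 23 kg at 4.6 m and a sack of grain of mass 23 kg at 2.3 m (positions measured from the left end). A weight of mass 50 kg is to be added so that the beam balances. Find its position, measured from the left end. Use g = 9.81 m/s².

Taking torques about the knife-edge support (at 4.4 m from the left end):
Box: 23 × 9.81 = 225.6 N down at 4.6 m → arm 0.2 m, τ = 225.6 × 0.2 = 45.12 N·m clockwise.
Sack of grain: 23 × 9.81 = 225.6 N down at 2.3 m → arm 2.1 m, τ = 225.6 × 2.1 = 473.8 N·m counterclockwise.
Net moment of existing loads = 428.7 N·m counterclockwise.
The weight weighs 50 × 9.81 = 490.5 N and must supply an equal clockwise moment, so its lever arm about the knife-edge support is 428.7 / 490.5 = 0.874 m.
That puts it at 4.4 + 0.874 = 5.27 m from the left end.

x ≈ 5.27 m from the left end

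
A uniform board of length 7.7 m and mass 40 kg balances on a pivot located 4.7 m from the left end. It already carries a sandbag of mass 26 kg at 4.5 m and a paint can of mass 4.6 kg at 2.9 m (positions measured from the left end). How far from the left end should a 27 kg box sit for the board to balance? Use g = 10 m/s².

x ≈ 6.46 m from the left end

Sum moments about the pivot (at 4.7 m from the left end) (the support reaction has zero arm there).
Beam weight: 40 × 10 = 400 N down at 3.85 m → arm 0.85 m, τ = 400 × 0.85 = 340 N·m counterclockwise.
Sandbag: 26 × 10 = 260 N down at 4.5 m → arm 0.2 m, τ = 260 × 0.2 = 52 N·m counterclockwise.
Paint can: 4.6 × 10 = 46 N down at 2.9 m → arm 1.8 m, τ = 46 × 1.8 = 82.8 N·m counterclockwise.
Net moment of existing loads = 474.8 N·m counterclockwise.
The box weighs 27 × 10 = 270 N and must supply an equal clockwise moment, so its lever arm about the pivot is 474.8 / 270 = 1.76 m.
That puts it at 4.7 + 1.76 = 6.46 m from the left end.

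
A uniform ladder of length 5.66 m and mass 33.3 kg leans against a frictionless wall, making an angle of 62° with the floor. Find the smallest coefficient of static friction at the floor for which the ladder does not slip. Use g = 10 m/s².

About the foot of the ladder:
Ladder weight 33.3×10 = 333 N acts at 2.83 m along the ladder; its horizontal arm is 2.83·cos62° = 1.329 m → τ = 442.6 N·m clockwise.
Wall normal N acts horizontally at the top; its moment arm is the height L sinθ = 5.66·sin62° = 4.997 m, counterclockwise.
Setting net torque to zero: N × 4.997 = 442.6 → N = 88.57 N.
ΣFx = 0 ⇒ f = N_wall = 88.57 N. ΣFy = 0 ⇒ N_floor = 333 N.
μ_min = f / N_floor = 88.57 / 333 = 0.266.

μ_min ≈ 0.266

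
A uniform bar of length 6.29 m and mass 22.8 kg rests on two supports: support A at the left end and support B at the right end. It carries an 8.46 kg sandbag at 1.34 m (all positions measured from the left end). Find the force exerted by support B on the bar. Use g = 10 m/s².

Sum moments about support A (its reaction then has zero moment arm).
Beam weight: 22.8 × 10 = 228 N down at 3.145 m → arm 3.145 m, τ = 228 × 3.145 = 717.1 N·m clockwise.
Sandbag: 8.46 × 10 = 84.6 N down at 1.34 m → arm 1.34 m, τ = 84.6 × 1.34 = 113.4 N·m clockwise.
Net load moment about support A = 830.5 N·m clockwise.
Reaction R at support B is upward at 6.29 m, arm 6.29 m → moment R × 6.29 counterclockwise.
For rotational equilibrium, R × 6.29 = 830.5, so R = 132 N.

R_B ≈ 132 N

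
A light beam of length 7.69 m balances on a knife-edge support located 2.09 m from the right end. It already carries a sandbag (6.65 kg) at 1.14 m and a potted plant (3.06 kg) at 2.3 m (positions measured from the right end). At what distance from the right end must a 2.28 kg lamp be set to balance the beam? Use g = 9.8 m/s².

x ≈ 4.58 m from the right end

Sum moments about the knife-edge support (at 2.09 m from the right end) (the support reaction has zero arm there).
Sandbag: 6.65 × 9.8 = 65.17 N down at 1.14 m → arm 0.95 m, τ = 65.17 × 0.95 = 61.91 N·m clockwise.
Potted plant: 3.06 × 9.8 = 29.99 N down at 2.3 m → arm 0.21 m, τ = 29.99 × 0.21 = 6.298 N·m counterclockwise.
Net moment of existing loads = 55.61 N·m clockwise.
The lamp weighs 2.28 × 9.8 = 22.34 N and must supply an equal counterclockwise moment, so its lever arm about the knife-edge support is 55.61 / 22.34 = 2.49 m.
That puts it at 2.09 + 2.49 = 4.58 m from the right end.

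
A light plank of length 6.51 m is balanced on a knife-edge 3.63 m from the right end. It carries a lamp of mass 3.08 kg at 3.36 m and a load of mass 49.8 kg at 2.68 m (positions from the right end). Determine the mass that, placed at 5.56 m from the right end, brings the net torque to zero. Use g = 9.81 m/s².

m ≈ 24.9 kg

Taking torques about the knife-edge (at 3.63 m from the right end):
Lamp: 3.08 × 9.81 = 30.21 N down at 3.36 m → arm 0.27 m, τ = 30.21 × 0.27 = 8.157 N·m clockwise.
Load: 49.8 × 9.81 = 488.5 N down at 2.68 m → arm 0.95 m, τ = 488.5 × 0.95 = 464.1 N·m clockwise.
Net moment of known loads = 472.3 N·m clockwise.
An unknown mass m at 5.56 m has arm 1.93 m; its moment is m·g·1.93 counterclockwise.
For rotational equilibrium, m × 9.81 × 1.93 = 472.3, so m = 472.3 / (9.81 × 1.93) = 24.9 kg.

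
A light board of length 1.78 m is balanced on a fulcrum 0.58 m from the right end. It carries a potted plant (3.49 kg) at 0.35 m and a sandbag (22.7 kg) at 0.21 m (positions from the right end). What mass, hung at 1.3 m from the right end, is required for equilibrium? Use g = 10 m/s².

Taking torques about the fulcrum (at 0.58 m from the right end):
Potted plant: 3.49 × 10 = 34.9 N down at 0.35 m → arm 0.23 m, τ = 34.9 × 0.23 = 8.027 N·m clockwise.
Sandbag: 22.7 × 10 = 227 N down at 0.21 m → arm 0.37 m, τ = 227 × 0.37 = 83.99 N·m clockwise.
Net moment of known loads = 92.02 N·m clockwise.
An unknown mass m at 1.3 m has arm 0.72 m; its moment is m·g·0.72 counterclockwise.
For rotational equilibrium, m × 10 × 0.72 = 92.02, so m = 92.02 / (10 × 0.72) = 12.8 kg.

m ≈ 12.8 kg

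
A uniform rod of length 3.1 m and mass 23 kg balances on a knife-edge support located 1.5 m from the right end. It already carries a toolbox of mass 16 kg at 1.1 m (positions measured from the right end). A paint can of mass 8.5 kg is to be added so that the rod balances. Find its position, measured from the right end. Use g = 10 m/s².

x ≈ 2.12 m from the right end

Take moments about the knife-edge support (at 1.5 m from the right end).
Beam weight: 23 × 10 = 230 N down at 1.55 m → arm 0.05 m, τ = 230 × 0.05 = 11.5 N·m counterclockwise.
Toolbox: 16 × 10 = 160 N down at 1.1 m → arm 0.4 m, τ = 160 × 0.4 = 64 N·m clockwise.
Net moment of existing loads = 52.5 N·m clockwise.
The paint can weighs 8.5 × 10 = 85 N and must supply an equal counterclockwise moment, so its lever arm about the knife-edge support is 52.5 / 85 = 0.618 m.
That puts it at 1.5 + 0.618 = 2.12 m from the right end.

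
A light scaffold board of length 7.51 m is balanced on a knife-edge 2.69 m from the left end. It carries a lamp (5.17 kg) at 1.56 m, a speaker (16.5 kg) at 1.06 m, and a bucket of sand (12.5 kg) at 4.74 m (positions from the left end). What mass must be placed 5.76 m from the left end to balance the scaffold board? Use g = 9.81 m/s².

Choose the knife-edge (at 2.69 m from the left end) as the axis so the support reaction has zero arm there.
Lamp: 5.17 × 9.81 = 50.72 N down at 1.56 m → arm 1.13 m, τ = 50.72 × 1.13 = 57.31 N·m counterclockwise.
Speaker: 16.5 × 9.81 = 161.9 N down at 1.06 m → arm 1.63 m, τ = 161.9 × 1.63 = 263.9 N·m counterclockwise.
Bucket of sand: 12.5 × 9.81 = 122.6 N down at 4.74 m → arm 2.05 m, τ = 122.6 × 2.05 = 251.3 N·m clockwise.
Net moment of known loads = 69.91 N·m counterclockwise.
An unknown mass m at 5.76 m has arm 3.07 m; its moment is m·g·3.07 clockwise.
Στ = 0 ⇒ m × 9.81 × 3.07 = 69.91 ⇒ m = 69.91 / (9.81 × 3.07) = 2.32 kg.

m ≈ 2.32 kg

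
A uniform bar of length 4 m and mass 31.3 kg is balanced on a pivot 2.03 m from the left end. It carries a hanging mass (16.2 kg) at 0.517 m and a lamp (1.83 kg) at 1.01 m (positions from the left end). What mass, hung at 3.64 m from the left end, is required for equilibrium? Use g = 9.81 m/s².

m ≈ 17 kg

Take moments about the pivot (at 2.03 m from the left end).
Beam weight: 31.3 × 9.81 = 307.1 N down at 2 m → arm 0.03 m, τ = 307.1 × 0.03 = 9.213 N·m counterclockwise.
Hanging mass: 16.2 × 9.81 = 158.9 N down at 0.517 m → arm 1.513 m, τ = 158.9 × 1.513 = 240.4 N·m counterclockwise.
Lamp: 1.83 × 9.81 = 17.95 N down at 1.01 m → arm 1.02 m, τ = 17.95 × 1.02 = 18.31 N·m counterclockwise.
Net moment of known loads = 267.9 N·m counterclockwise.
An unknown mass m at 3.64 m has arm 1.61 m; its moment is m·g·1.61 clockwise.
Στ = 0 ⇒ m × 9.81 × 1.61 = 267.9 ⇒ m = 267.9 / (9.81 × 1.61) = 17 kg.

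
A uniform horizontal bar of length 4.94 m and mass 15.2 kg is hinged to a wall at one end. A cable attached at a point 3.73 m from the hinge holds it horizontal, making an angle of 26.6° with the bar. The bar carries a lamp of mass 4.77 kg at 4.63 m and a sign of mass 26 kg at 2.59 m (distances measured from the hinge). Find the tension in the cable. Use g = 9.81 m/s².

Choose the hinge as the axis so the unknown hinge reaction has zero arm there.
Beam weight: 15.2 × 9.81 = 149.1 N down at 2.47 m → arm 2.47 m, τ = 149.1 × 2.47 = 368.3 N·m clockwise.
Lamp: 4.77 × 9.81 = 46.79 N down at 4.63 m → arm 4.63 m, τ = 46.79 × 4.63 = 216.6 N·m clockwise.
Sign: 26 × 9.81 = 255.1 N down at 2.59 m → arm 2.59 m, τ = 255.1 × 2.59 = 660.7 N·m clockwise.
Total clockwise load moment = 1246 N·m.
The cable tension T acts at 3.73 m; only its component perpendicular to the bar, T sinθ, produces torque. sin 26.6° = 0.4478.
Balancing moments: T × 3.73 × 0.4478 = 1246, giving T = 1246 / 1.67 = 746 N.

T ≈ 746 N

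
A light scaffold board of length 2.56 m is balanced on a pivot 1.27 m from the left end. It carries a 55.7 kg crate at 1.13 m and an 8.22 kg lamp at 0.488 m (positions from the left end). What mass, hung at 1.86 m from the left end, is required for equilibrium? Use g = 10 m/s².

Sum moments about the pivot (at 1.27 m from the left end) (the support reaction has zero arm there).
Crate: 55.7 × 10 = 557 N down at 1.13 m → arm 0.14 m, τ = 557 × 0.14 = 77.98 N·m counterclockwise.
Lamp: 8.22 × 10 = 82.2 N down at 0.488 m → arm 0.782 m, τ = 82.2 × 0.782 = 64.28 N·m counterclockwise.
Net moment of known loads = 142.3 N·m counterclockwise.
An unknown mass m at 1.86 m has arm 0.59 m; its moment is m·g·0.59 clockwise.
For rotational equilibrium, m × 10 × 0.59 = 142.3, so m = 142.3 / (10 × 0.59) = 24.1 kg.

m ≈ 24.1 kg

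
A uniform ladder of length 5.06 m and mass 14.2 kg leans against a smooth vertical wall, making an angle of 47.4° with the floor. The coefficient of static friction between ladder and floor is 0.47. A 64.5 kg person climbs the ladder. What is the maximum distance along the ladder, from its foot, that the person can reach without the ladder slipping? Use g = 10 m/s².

Taking torques about the foot of the ladder:
Ladder weight 14.2×10 = 142 N acts at 2.53 m along the ladder; its horizontal arm is 2.53·cos47.4° = 1.712 m → τ = 243.1 N·m clockwise.
Person weight 64.5×10 = 645 N at distance d → arm d·cos47.4° → τ = 645·d·0.6769 clockwise.
Wall normal N at the top has arm L sinθ = 3.725 m counterclockwise, so Στ = 0 gives N·3.725 = 243.1 + 436.6·d.
ΣFy = 0 ⇒ N_floor = 787 N, so the maximum friction is μ_s·N_floor = 0.47×787 = 369.9 N. ΣFx = 0 ⇒ N_wall = f, so at the slipping point N = 369.9 N.
Substituting: 369.9×3.725 = 243.1 + 436.6·d ⇒ d = (1378 − 243.1) / 436.6 = 2.6 m.

d ≈ 2.6 m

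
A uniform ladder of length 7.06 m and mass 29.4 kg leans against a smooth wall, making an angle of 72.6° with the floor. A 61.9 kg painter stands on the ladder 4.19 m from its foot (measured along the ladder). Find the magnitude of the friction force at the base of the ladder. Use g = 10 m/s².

f ≈ 161 N

Take moments about the foot of the ladder.
Ladder weight 29.4×10 = 294 N acts at 3.53 m along the ladder; its horizontal arm is 3.53·cos72.6° = 1.056 m → τ = 310.5 N·m clockwise.
Painter: 61.9×10 = 619 N at 4.19 m → arm 1.253 m → τ = 775.6 N·m clockwise.
Wall normal N acts horizontally at the top; its moment arm is the height L sinθ = 7.06·sin72.6° = 6.737 m, counterclockwise.
Setting net torque to zero: N × 6.737 = 1086 → N = 161 N.
ΣFx = 0: friction at the foot balances the wall's push, so f = N_wall = 161 N.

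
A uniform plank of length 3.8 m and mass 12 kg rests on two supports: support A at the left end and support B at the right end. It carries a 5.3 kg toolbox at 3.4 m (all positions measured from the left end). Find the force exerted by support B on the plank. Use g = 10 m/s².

R_B ≈ 107 N

About support A:
Beam weight: 12 × 10 = 120 N down at 1.9 m → arm 1.9 m, τ = 120 × 1.9 = 228 N·m clockwise.
Toolbox: 5.3 × 10 = 53 N down at 3.4 m → arm 3.4 m, τ = 53 × 3.4 = 180.2 N·m clockwise.
Net load moment about support A = 408.2 N·m clockwise.
Reaction R at support B is upward at 3.8 m, arm 3.8 m → moment R × 3.8 counterclockwise.
Balancing moments: R × 3.8 = 408.2, giving R = 107 N.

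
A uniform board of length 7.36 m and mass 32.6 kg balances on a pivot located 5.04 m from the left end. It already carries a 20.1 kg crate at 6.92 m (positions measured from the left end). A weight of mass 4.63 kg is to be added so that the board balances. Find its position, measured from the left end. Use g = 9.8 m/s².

x ≈ 6.45 m from the left end

Sum moments about the pivot (at 5.04 m from the left end) (the support reaction has zero arm there).
Beam weight: 32.6 × 9.8 = 319.5 N down at 3.68 m → arm 1.36 m, τ = 319.5 × 1.36 = 434.5 N·m counterclockwise.
Crate: 20.1 × 9.8 = 197 N down at 6.92 m → arm 1.88 m, τ = 197 × 1.88 = 370.4 N·m clockwise.
Net moment of existing loads = 64.1 N·m counterclockwise.
The weight weighs 4.63 × 9.8 = 45.37 N and must supply an equal clockwise moment, so its lever arm about the pivot is 64.1 / 45.37 = 1.41 m.
That puts it at 5.04 + 1.41 = 6.45 m from the left end.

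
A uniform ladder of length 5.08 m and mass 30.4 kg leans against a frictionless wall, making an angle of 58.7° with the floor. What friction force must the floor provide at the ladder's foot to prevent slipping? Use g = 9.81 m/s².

f ≈ 90.7 N

About the foot of the ladder:
Ladder weight 30.4×9.81 = 298.2 N acts at 2.54 m along the ladder; its horizontal arm is 2.54·cos58.7° = 1.32 m → τ = 393.6 N·m clockwise.
Wall normal N acts horizontally at the top; its moment arm is the height L sinθ = 5.08·sin58.7° = 4.341 m, counterclockwise.
Στ = 0 ⇒ N × 4.341 = 393.6 ⇒ N = 90.7 N.
ΣFx = 0: friction at the foot balances the wall's push, so f = N_wall = 90.7 N.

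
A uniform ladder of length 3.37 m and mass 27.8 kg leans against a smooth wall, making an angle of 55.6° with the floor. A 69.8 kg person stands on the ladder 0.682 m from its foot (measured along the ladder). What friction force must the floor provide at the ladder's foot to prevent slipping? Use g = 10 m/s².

f ≈ 192 N

About the foot of the ladder:
Ladder weight 27.8×10 = 278 N acts at 1.685 m along the ladder; its horizontal arm is 1.685·cos55.6° = 0.952 m → τ = 264.7 N·m clockwise.
Person: 69.8×10 = 698 N at 0.682 m → arm 0.3853 m → τ = 268.9 N·m clockwise.
Wall normal N acts horizontally at the top; its moment arm is the height L sinθ = 3.37·sin55.6° = 2.781 m, counterclockwise.
Balancing moments: N × 2.781 = 533.6, giving N = 192 N.
ΣFx = 0: friction at the foot balances the wall's push, so f = N_wall = 192 N.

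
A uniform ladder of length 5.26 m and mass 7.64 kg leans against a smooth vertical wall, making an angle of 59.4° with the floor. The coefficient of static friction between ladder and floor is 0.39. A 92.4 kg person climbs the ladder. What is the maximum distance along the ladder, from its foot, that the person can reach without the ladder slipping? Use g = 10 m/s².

d ≈ 3.54 m

Choose the foot of the ladder as the axis so the floor normal and friction both act there and drop out.
Ladder weight 7.64×10 = 76.4 N acts at 2.63 m along the ladder; its horizontal arm is 2.63·cos59.4° = 1.339 m → τ = 102.3 N·m clockwise.
Person weight 92.4×10 = 924 N at distance d → arm d·cos59.4° → τ = 924·d·0.509 clockwise.
Wall normal N at the top has arm L sinθ = 4.528 m counterclockwise, so Στ = 0 gives N·4.528 = 102.3 + 470.3·d.
ΣFy = 0 ⇒ N_floor = 1000 N, so the maximum friction is μ_s·N_floor = 0.39×1000 = 390 N. ΣFx = 0 ⇒ N_wall = f, so at the slipping point N = 390 N.
Substituting: 390×4.528 = 102.3 + 470.3·d ⇒ d = (1766 − 102.3) / 470.3 = 3.54 m.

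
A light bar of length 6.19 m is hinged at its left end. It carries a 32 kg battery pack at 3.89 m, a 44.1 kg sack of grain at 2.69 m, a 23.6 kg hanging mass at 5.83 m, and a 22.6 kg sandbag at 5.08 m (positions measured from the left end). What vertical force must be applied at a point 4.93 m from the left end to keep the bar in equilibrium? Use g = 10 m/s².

Choose the left end as the axis so the unknown pivot reaction has zero arm there.
Battery pack: 32 × 10 = 320 N down at 3.89 m → arm 3.89 m, τ = 320 × 3.89 = 1245 N·m clockwise.
Sack of grain: 44.1 × 10 = 441 N down at 2.69 m → arm 2.69 m, τ = 441 × 2.69 = 1186 N·m clockwise.
Hanging mass: 23.6 × 10 = 236 N down at 5.83 m → arm 5.83 m, τ = 236 × 5.83 = 1376 N·m clockwise.
Sandbag: 22.6 × 10 = 226 N down at 5.08 m → arm 5.08 m, τ = 226 × 5.08 = 1148 N·m clockwise.
Net moment of the loads = 4955 N·m clockwise.
The upward force F acts at a point 4.93 m from the left end, arm 4.93 m, giving F × 4.93 counterclockwise.
For rotational equilibrium, F × 4.93 = 4955, so F = 4955 / 4.93 = 1010 N.

F ≈ 1010 N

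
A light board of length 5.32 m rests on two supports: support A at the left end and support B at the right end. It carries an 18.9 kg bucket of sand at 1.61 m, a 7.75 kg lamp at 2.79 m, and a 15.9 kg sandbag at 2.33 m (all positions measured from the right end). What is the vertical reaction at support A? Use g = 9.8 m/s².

R_A ≈ 164 N

Sum moments about support B (its reaction then has zero moment arm).
Bucket of sand: 18.9 × 9.8 = 185.2 N down at 1.61 m → arm 1.61 m, τ = 185.2 × 1.61 = 298.2 N·m counterclockwise.
Lamp: 7.75 × 9.8 = 75.95 N down at 2.79 m → arm 2.79 m, τ = 75.95 × 2.79 = 211.9 N·m counterclockwise.
Sandbag: 15.9 × 9.8 = 155.8 N down at 2.33 m → arm 2.33 m, τ = 155.8 × 2.33 = 363 N·m counterclockwise.
Net load moment about support B = 873.1 N·m counterclockwise.
Reaction R at support A is upward at 5.32 m, arm 5.32 m → moment R × 5.32 clockwise.
For rotational equilibrium, R × 5.32 = 873.1, so R = 164 N.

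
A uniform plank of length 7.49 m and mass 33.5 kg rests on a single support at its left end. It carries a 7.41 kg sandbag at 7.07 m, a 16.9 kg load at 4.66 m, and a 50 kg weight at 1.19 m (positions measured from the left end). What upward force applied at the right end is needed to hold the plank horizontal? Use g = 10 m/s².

F ≈ 422 N

Sum moments about the left end (the unknown pivot reaction has zero arm there).
Beam weight: 33.5 × 10 = 335 N down at 3.745 m → arm 3.745 m, τ = 335 × 3.745 = 1255 N·m clockwise.
Sandbag: 7.41 × 10 = 74.1 N down at 7.07 m → arm 7.07 m, τ = 74.1 × 7.07 = 523.9 N·m clockwise.
Load: 16.9 × 10 = 169 N down at 4.66 m → arm 4.66 m, τ = 169 × 4.66 = 787.5 N·m clockwise.
Weight: 50 × 10 = 500 N down at 1.19 m → arm 1.19 m, τ = 500 × 1.19 = 595 N·m clockwise.
Net moment of the loads = 3161 N·m clockwise.
The upward force F acts at the right end, arm 7.49 m, giving F × 7.49 counterclockwise.
For rotational equilibrium, F × 7.49 = 3161, so F = 3161 / 7.49 = 422 N.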